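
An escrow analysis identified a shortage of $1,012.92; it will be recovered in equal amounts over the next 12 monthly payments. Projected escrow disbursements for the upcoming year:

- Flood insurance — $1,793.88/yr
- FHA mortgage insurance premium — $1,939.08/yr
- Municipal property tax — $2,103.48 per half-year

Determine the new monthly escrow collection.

$746.07

Flood insurance = $1,793.88/yr
FHA mortgage insurance premium = $1,939.08/yr
Municipal property tax = $2,103.48 × 2 = $4,206.96/yr
Yearly total = $7,939.92
Monthly = $7,939.92 ÷ 12 = $661.66
Shortage spread = $1,012.92 ÷ 12 = $84.41/mo
Adjusted monthly = $661.66 + $84.41 = $746.07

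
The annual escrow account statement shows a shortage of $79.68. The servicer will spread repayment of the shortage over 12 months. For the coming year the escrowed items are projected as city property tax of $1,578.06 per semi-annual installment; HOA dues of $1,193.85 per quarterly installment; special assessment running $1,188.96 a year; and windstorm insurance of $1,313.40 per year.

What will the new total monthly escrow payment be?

City property tax: $1,578.06 × 2 = $3,156.12/yr
HOA dues: $1,193.85 × 4 = $4,775.40/yr
Special assessment: $1,188.96/yr
Windstorm insurance: $1,313.40/yr
Total per year = $10,433.88
Base monthly escrow = $10,433.88 ÷ 12 = $869.49
Shortage per month = $79.68 / 12 = $6.64
New monthly escrow = $869.49 + $6.64 = $876.13

$876.13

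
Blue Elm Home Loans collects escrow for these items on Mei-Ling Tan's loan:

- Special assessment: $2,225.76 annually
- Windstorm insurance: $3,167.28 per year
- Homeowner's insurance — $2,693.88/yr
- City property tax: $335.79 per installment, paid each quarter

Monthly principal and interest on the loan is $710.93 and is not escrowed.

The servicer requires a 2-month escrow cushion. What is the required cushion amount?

Special assessment — $2,225.76
Windstorm insurance — $3,167.28
Homeowner's insurance — $2,693.88
City property tax — $335.79 × 4 = $1,343.16
Annual escrow total = $9,430.08
Base monthly escrow = $9,430.08 / 12 = $785.84
Required cushion = 2 × $785.84 = $1,571.68

$1,571.68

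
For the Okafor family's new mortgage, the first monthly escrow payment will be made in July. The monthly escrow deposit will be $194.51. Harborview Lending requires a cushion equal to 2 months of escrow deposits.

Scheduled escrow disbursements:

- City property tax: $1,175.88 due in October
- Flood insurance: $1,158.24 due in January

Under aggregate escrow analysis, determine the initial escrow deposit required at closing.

$1,361.57

Cushion = 2 × $194.51 = $389.02
Trial balance (start $0, +$194.51 each month, − disbursements):
  Jul: +$194.51 → $194.51
  Aug: +$194.51 → $389.02
  Sep: +$194.51 → $583.53
  Oct: +$194.51 − $1,175.88 → -$397.84
  Nov: +$194.51 → -$203.33
  Dec: +$194.51 → -$8.82
  Jan: +$194.51 − $1,158.24 → -$972.55
  Feb: +$194.51 → -$778.04
  Mar: +$194.51 → -$583.53
  Apr: +$194.51 → -$389.02
  May: +$194.51 → -$194.51
  Jun: +$194.51 → $0.00
Lowest trial balance = -$972.55 (Jan)
Initial deposit = cushion − low point = $389.02 − (-$972.55) = $1,361.57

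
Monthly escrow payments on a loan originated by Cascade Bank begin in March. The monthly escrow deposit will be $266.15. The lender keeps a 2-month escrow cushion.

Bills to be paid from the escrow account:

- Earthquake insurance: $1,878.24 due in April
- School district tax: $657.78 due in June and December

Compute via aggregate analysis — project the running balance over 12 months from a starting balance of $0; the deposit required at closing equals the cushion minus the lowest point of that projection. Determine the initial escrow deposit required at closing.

$2,003.72

Cushion = 2 × $266.15 = $532.30
Trial balance (start $0, +$266.15 each month, − disbursements):
  Mar: +$266.15 → $266.15
  Apr: +$266.15 − $1,878.24 → -$1,345.94
  May: +$266.15 → -$1,079.79
  Jun: +$266.15 − $657.78 → -$1,471.42
  Jul: +$266.15 → -$1,205.27
  Aug: +$266.15 → -$939.12
  Sep: +$266.15 → -$672.97
  Oct: +$266.15 → -$406.82
  Nov: +$266.15 → -$140.67
  Dec: +$266.15 − $657.78 → -$532.30
  Jan: +$266.15 → -$266.15
  Feb: +$266.15 → $0.00
Lowest trial balance = -$1,471.42 (Jun)
Initial deposit = cushion − low point = $532.30 − (-$1,471.42) = $2,003.72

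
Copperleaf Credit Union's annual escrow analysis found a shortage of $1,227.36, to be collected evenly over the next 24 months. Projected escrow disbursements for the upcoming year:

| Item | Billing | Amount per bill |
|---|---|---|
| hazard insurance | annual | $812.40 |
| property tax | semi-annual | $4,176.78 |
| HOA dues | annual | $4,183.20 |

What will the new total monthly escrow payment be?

Hazard insurance = $812.40 per year
Property tax = $4,176.78 × 2 = $8,353.56 per year
HOA dues = $4,183.20 per year
Total annual escrow = $812.40 + $8,353.56 + $4,183.20 = $13,349.16
Per month = $13,349.16 ÷ 12 = $1,112.43
Monthly shortage recovery: $1,227.36 / 24 = $51.14
New monthly escrow = $1,112.43 + $51.14 = $1,163.57

$1,163.57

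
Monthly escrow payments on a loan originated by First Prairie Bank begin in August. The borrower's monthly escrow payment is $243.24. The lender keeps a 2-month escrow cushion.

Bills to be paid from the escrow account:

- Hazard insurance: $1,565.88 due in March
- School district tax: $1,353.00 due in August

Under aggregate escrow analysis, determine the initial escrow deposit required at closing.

$1,596.24

Cushion = 2 × $243.24 = $486.48
Trial balance (start $0, +$243.24 each month, − disbursements):
  Aug: +$243.24 − $1,353.00 → -$1,109.76
  Sep: +$243.24 → -$866.52
  Oct: +$243.24 → -$623.28
  Nov: +$243.24 → -$380.04
  Dec: +$243.24 → -$136.80
  Jan: +$243.24 → $106.44
  Feb: +$243.24 → $349.68
  Mar: +$243.24 − $1,565.88 → -$972.96
  Apr: +$243.24 → -$729.72
  May: +$243.24 → -$486.48
  Jun: +$243.24 → -$243.24
  Jul: +$243.24 → $0.00
Lowest trial balance = -$1,109.76 (Aug)
Initial deposit = cushion − low point = $486.48 − (-$1,109.76) = $1,596.24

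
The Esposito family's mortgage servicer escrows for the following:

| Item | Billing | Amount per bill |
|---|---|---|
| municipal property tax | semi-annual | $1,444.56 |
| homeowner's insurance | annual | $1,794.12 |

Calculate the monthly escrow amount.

$390.27

Municipal property tax — $1,444.56 × 2 = $2,889.12 per year
Homeowner's insurance — $1,794.12 per year
Total per year = $4,683.24
Base monthly escrow = $4,683.24 ÷ 12 = $390.27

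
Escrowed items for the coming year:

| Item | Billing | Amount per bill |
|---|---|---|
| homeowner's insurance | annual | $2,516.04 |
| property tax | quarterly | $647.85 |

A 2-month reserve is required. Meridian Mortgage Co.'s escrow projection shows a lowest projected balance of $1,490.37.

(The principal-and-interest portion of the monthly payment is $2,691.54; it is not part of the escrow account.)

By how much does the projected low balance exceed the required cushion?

Homeowner's insurance — $2,516.04 per year
Property tax — $647.85 × 4 = $2,591.40 per year
Annual escrow total = $2,516.04 + $2,591.40 = $5,107.44
Base monthly escrow = $5,107.44 ÷ 12 = $425.62
Cushion = 2 × $425.62 = $851.24
Surplus = $1,490.37 − $851.24 = $639.13

$639.13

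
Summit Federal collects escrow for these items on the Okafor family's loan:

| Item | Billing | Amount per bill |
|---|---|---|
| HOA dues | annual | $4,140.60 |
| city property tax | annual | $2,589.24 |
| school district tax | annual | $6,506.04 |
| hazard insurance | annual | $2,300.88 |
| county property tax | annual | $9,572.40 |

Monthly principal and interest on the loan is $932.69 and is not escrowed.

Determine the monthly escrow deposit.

$2,092.43

HOA dues — $4,140.60 annually
City property tax — $2,589.24 annually
School district tax — $6,506.04 annually
Hazard insurance — $2,300.88 annually
County property tax — $9,572.40 annually
Annual escrow total = $4,140.60 + $2,589.24 + $6,506.04 + $2,300.88 + $9,572.40 = $25,109.16
Per month = $25,109.16 ÷ 12 = $2,092.43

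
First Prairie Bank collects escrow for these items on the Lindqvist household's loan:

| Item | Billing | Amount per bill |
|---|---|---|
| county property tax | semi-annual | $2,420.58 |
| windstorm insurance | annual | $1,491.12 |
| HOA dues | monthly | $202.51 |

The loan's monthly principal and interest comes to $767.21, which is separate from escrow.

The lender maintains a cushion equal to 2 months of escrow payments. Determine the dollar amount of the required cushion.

$1,460.40

County property tax — $2,420.58 × 2 = $4,841.16/yr
Windstorm insurance — $1,491.12/yr
HOA dues — $202.51 × 12 = $2,430.12/yr
Total per year = $8,762.40
Monthly = $8,762.40 ÷ 12 = $730.20
Required cushion = 2 × $730.20 = $1,460.40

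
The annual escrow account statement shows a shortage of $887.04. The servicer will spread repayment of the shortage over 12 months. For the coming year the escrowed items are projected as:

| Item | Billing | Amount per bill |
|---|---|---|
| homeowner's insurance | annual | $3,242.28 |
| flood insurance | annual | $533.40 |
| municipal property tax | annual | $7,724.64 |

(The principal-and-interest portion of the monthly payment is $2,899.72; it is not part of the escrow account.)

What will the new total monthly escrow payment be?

Homeowner's insurance: $3,242.28/yr
Flood insurance: $533.40/yr
Municipal property tax: $7,724.64/yr
Yearly total = $3,242.28 + $533.40 + $7,724.64 = $11,500.32
Monthly = $11,500.32 / 12 = $958.36
Monthly shortage recovery: $887.04 ÷ 12 = $73.92
New monthly escrow = $958.36 + $73.92 = $1,032.28

$1,032.28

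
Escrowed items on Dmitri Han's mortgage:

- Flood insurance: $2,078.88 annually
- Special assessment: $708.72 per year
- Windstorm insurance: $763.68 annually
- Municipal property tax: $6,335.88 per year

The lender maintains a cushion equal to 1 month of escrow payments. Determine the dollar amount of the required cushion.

Flood insurance = $2,078.88/yr
Special assessment = $708.72/yr
Windstorm insurance = $763.68/yr
Municipal property tax = $6,335.88/yr
Total per year = $2,078.88 + $708.72 + $763.68 + $6,335.88 = $9,887.16
Per month = $9,887.16 ÷ 12 = $823.93
Cushion = 1 × $823.93 = $823.93

$823.93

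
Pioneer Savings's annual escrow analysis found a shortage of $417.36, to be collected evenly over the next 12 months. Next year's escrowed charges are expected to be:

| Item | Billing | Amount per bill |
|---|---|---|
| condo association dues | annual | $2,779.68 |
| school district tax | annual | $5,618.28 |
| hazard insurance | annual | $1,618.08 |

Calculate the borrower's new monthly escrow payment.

$869.45

Condo association dues = $2,779.68 annually
School district tax = $5,618.28 annually
Hazard insurance = $1,618.08 annually
Total annual escrow = $10,016.04
Monthly = $10,016.04 / 12 = $834.67
Monthly shortage recovery: $417.36 ÷ 12 = $34.78
New monthly escrow = $834.67 + $34.78 = $869.45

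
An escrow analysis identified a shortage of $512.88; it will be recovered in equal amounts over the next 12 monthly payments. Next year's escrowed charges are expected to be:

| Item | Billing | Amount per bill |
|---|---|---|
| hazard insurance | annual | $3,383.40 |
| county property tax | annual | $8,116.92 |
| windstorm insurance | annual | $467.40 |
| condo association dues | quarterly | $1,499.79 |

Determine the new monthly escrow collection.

Hazard insurance: $3,383.40 per year
County property tax: $8,116.92 per year
Windstorm insurance: $467.40 per year
Condo association dues: $1,499.79 × 4 = $5,999.16 per year
Annual escrow total = $17,966.88
Monthly = $17,966.88 / 12 = $1,497.24
Shortage per month = $512.88 / 12 = $42.74
New monthly escrow = $1,497.24 + $42.74 = $1,539.98

$1,539.98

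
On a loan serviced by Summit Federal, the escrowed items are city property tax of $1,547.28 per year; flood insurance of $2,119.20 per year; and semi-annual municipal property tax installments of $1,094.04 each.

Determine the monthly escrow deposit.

City property tax: $1,547.28
Flood insurance: $2,119.20
Municipal property tax: $1,094.04 × 2 = $2,188.08
Yearly total = $5,854.56
Monthly = $5,854.56 / 12 = $487.88

$487.88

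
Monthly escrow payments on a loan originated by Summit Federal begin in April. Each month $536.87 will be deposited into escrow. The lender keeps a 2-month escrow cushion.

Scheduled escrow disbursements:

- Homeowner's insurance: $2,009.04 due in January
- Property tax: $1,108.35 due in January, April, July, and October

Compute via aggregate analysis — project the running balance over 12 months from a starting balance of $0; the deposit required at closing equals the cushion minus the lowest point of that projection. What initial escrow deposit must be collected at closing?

Cushion = 2 × $536.87 = $1,073.74
Trial balance (start $0, +$536.87 each month, − disbursements):
  Apr: +$536.87 − $1,108.35 → -$571.48
  May: +$536.87 → -$34.61
  Jun: +$536.87 → $502.26
  Jul: +$536.87 − $1,108.35 → -$69.22
  Aug: +$536.87 → $467.65
  Sep: +$536.87 → $1,004.52
  Oct: +$536.87 − $1,108.35 → $433.04
  Nov: +$536.87 → $969.91
  Dec: +$536.87 → $1,506.78
  Jan: +$536.87 − $3,117.39 → -$1,073.74
  Feb: +$536.87 → -$536.87
  Mar: +$536.87 → $0.00
Lowest trial balance = -$1,073.74 (Jan)
Initial deposit = cushion − low point = $1,073.74 − (-$1,073.74) = $2,147.48

$2,147.48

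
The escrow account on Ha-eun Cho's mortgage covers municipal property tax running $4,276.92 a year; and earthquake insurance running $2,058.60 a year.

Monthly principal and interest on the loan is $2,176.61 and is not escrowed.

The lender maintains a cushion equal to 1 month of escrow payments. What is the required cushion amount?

$527.96

Municipal property tax — $4,276.92
Earthquake insurance — $2,058.60
Annual escrow total = $4,276.92 + $2,058.60 = $6,335.52
Monthly = $6,335.52 / 12 = $527.96
Required cushion = 1 × $527.96 = $527.96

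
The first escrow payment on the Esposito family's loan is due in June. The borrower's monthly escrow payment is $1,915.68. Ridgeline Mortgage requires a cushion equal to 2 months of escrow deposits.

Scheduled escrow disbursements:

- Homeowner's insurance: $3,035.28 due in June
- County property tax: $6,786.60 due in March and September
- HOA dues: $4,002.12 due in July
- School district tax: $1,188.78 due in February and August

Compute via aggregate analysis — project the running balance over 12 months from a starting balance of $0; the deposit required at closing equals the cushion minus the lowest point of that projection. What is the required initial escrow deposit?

$11,181.42

Cushion = 2 × $1,915.68 = $3,831.36
Trial balance (start $0, +$1,915.68 each month, − disbursements):
  Jun: +$1,915.68 − $3,035.28 → -$1,119.60
  Jul: +$1,915.68 − $4,002.12 → -$3,206.04
  Aug: +$1,915.68 − $1,188.78 → -$2,479.14
  Sep: +$1,915.68 − $6,786.60 → -$7,350.06
  Oct: +$1,915.68 → -$5,434.38
  Nov: +$1,915.68 → -$3,518.70
  Dec: +$1,915.68 → -$1,603.02
  Jan: +$1,915.68 → $312.66
  Feb: +$1,915.68 − $1,188.78 → $1,039.56
  Mar: +$1,915.68 − $6,786.60 → -$3,831.36
  Apr: +$1,915.68 → -$1,915.68
  May: +$1,915.68 → $0.00
Lowest trial balance = -$7,350.06 (Sep)
Initial deposit = cushion − low point = $3,831.36 − (-$7,350.06) = $11,181.42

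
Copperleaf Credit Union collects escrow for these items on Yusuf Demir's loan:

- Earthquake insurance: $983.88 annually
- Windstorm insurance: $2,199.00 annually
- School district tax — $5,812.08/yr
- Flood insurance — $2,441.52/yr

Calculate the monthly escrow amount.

$953.04

Earthquake insurance: $983.88/yr
Windstorm insurance: $2,199.00/yr
School district tax: $5,812.08/yr
Flood insurance: $2,441.52/yr
Total annual escrow = $983.88 + $2,199.00 + $5,812.08 + $2,441.52 = $11,436.48
Monthly escrow = $11,436.48 ÷ 12 = $953.04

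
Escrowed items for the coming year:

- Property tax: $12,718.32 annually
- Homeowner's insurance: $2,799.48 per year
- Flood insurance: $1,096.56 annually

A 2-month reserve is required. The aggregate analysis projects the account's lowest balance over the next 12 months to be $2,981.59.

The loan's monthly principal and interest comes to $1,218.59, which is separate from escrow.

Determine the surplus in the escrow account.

$212.53

Property tax: $12,718.32
Homeowner's insurance: $2,799.48
Flood insurance: $1,096.56
Combined annual = $12,718.32 + $2,799.48 + $1,096.56 = $16,614.36
Monthly escrow = $16,614.36 ÷ 12 = $1,384.53
Required cushion = 2 × $1,384.53 = $2,769.06
Surplus = $2,981.59 − $2,769.06 = $212.53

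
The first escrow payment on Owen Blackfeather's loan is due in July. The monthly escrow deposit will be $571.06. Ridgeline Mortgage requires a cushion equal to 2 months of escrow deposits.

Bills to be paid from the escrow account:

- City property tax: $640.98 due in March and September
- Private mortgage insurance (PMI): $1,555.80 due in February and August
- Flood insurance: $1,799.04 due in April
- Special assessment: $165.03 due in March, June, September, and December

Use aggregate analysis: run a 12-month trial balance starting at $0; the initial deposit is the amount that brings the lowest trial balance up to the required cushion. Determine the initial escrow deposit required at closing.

$2,119.21

Cushion = 2 × $571.06 = $1,142.12
Trial balance (start $0, +$571.06 each month, − disbursements):
  Jul: +$571.06 → $571.06
  Aug: +$571.06 − $1,555.80 → -$413.68
  Sep: +$571.06 − $806.01 → -$648.63
  Oct: +$571.06 → -$77.57
  Nov: +$571.06 → $493.49
  Dec: +$571.06 − $165.03 → $899.52
  Jan: +$571.06 → $1,470.58
  Feb: +$571.06 − $1,555.80 → $485.84
  Mar: +$571.06 − $806.01 → $250.89
  Apr: +$571.06 − $1,799.04 → -$977.09
  May: +$571.06 → -$406.03
  Jun: +$571.06 − $165.03 → $0.00
Lowest trial balance = -$977.09 (Apr)
Initial deposit = cushion − low point = $1,142.12 − (-$977.09) = $2,119.21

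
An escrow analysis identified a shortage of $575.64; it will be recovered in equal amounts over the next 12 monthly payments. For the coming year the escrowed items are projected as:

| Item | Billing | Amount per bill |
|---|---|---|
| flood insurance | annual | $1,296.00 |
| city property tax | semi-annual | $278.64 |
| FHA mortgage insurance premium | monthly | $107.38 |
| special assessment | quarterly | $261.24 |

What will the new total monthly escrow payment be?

$396.87

Flood insurance — $1,296.00 per year
City property tax — $278.64 × 2 = $557.28 per year
FHA mortgage insurance premium — $107.38 × 12 = $1,288.56 per year
Special assessment — $261.24 × 4 = $1,044.96 per year
Yearly total = $4,186.80
Base monthly escrow = $4,186.80 / 12 = $348.90
Monthly shortage recovery: $575.64 ÷ 12 = $47.97
Adjusted monthly = $348.90 + $47.97 = $396.87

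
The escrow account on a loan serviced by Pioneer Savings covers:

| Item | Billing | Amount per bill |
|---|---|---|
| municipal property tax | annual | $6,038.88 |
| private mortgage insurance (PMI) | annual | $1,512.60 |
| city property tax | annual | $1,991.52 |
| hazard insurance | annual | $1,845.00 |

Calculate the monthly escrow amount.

Municipal property tax: $6,038.88/yr
Private mortgage insurance (PMI): $1,512.60/yr
City property tax: $1,991.52/yr
Hazard insurance: $1,845.00/yr
Annual escrow total = $6,038.88 + $1,512.60 + $1,991.52 + $1,845.00 = $11,388.00
Per month = $11,388.00 / 12 = $949.00

$949.00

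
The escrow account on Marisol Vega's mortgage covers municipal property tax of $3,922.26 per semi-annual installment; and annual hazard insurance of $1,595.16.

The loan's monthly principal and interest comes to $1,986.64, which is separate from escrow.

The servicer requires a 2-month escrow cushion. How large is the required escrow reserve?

$1,573.28

Municipal property tax: $3,922.26 × 2 = $7,844.52 per year
Hazard insurance: $1,595.16 per year
Total per year = $9,439.68
Monthly escrow = $9,439.68 / 12 = $786.64
Cushion = 2 × $786.64 = $1,573.28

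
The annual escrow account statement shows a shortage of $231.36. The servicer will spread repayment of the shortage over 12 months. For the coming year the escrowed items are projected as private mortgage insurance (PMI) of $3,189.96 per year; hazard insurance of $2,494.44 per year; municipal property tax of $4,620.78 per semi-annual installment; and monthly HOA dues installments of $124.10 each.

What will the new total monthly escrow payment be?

Private mortgage insurance (PMI) = $3,189.96/yr
Hazard insurance = $2,494.44/yr
Municipal property tax = $4,620.78 × 2 = $9,241.56/yr
HOA dues = $124.10 × 12 = $1,489.20/yr
Annual escrow total = $16,415.16
Base monthly escrow = $16,415.16 / 12 = $1,367.93
Shortage spread = $231.36 ÷ 12 = $19.28/mo
Adjusted monthly = $1,367.93 + $19.28 = $1,387.21

$1,387.21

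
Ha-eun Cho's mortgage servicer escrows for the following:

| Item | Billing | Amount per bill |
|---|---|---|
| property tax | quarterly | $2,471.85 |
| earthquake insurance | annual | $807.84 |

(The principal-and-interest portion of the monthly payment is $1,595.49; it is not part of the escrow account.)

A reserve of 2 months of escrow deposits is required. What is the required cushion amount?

$1,782.54

Property tax — $2,471.85 × 4 = $9,887.40 per year
Earthquake insurance — $807.84 per year
Combined annual = $9,887.40 + $807.84 = $10,695.24
Monthly escrow = $10,695.24 / 12 = $891.27
Reserve = 2 × $891.27 = $1,782.54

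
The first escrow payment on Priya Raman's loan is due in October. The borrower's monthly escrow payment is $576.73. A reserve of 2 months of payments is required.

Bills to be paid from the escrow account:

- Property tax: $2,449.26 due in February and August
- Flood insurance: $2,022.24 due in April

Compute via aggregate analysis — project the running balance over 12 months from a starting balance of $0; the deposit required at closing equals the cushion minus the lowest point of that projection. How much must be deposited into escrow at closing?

Cushion = 2 × $576.73 = $1,153.46
Trial balance (start $0, +$576.73 each month, − disbursements):
  Oct: +$576.73 → $576.73
  Nov: +$576.73 → $1,153.46
  Dec: +$576.73 → $1,730.19
  Jan: +$576.73 → $2,306.92
  Feb: +$576.73 − $2,449.26 → $434.39
  Mar: +$576.73 → $1,011.12
  Apr: +$576.73 − $2,022.24 → -$434.39
  May: +$576.73 → $142.34
  Jun: +$576.73 → $719.07
  Jul: +$576.73 → $1,295.80
  Aug: +$576.73 − $2,449.26 → -$576.73
  Sep: +$576.73 → $0.00
Lowest trial balance = -$576.73 (Aug)
Initial deposit = cushion − low point = $1,153.46 − (-$576.73) = $1,730.19

$1,730.19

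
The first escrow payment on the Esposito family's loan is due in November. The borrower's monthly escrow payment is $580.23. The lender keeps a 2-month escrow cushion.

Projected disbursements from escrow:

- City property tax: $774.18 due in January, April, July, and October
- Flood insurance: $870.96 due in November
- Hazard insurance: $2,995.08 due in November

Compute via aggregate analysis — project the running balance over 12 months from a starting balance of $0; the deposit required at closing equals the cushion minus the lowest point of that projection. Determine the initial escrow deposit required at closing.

$4,446.27

Cushion = 2 × $580.23 = $1,160.46
Trial balance (start $0, +$580.23 each month, − disbursements):
  Nov: +$580.23 − $3,866.04 → -$3,285.81
  Dec: +$580.23 → -$2,705.58
  Jan: +$580.23 − $774.18 → -$2,899.53
  Feb: +$580.23 → -$2,319.30
  Mar: +$580.23 → -$1,739.07
  Apr: +$580.23 − $774.18 → -$1,933.02
  May: +$580.23 → -$1,352.79
  Jun: +$580.23 → -$772.56
  Jul: +$580.23 − $774.18 → -$966.51
  Aug: +$580.23 → -$386.28
  Sep: +$580.23 → $193.95
  Oct: +$580.23 − $774.18 → $0.00
Lowest trial balance = -$3,285.81 (Nov)
Initial deposit = cushion − low point = $1,160.46 − (-$3,285.81) = $4,446.27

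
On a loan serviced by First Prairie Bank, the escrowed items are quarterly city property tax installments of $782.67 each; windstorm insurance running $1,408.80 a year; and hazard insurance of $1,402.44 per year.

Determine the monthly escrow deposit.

$495.16

City property tax — $782.67 × 4 = $3,130.68 annually
Windstorm insurance — $1,408.80 annually
Hazard insurance — $1,402.44 annually
Annual escrow total = $3,130.68 + $1,408.80 + $1,402.44 = $5,941.92
Monthly escrow = $5,941.92 ÷ 12 = $495.16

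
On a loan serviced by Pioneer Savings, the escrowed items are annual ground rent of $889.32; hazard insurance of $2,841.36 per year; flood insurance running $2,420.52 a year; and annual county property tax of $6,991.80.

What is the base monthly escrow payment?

$1,095.25

Ground rent — $889.32
Hazard insurance — $2,841.36
Flood insurance — $2,420.52
County property tax — $6,991.80
Combined annual = $13,143.00
Monthly = $13,143.00 ÷ 12 = $1,095.25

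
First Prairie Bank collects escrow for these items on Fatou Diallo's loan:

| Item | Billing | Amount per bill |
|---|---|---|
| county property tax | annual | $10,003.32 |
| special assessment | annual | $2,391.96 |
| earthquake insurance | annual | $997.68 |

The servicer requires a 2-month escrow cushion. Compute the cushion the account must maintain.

County property tax = $10,003.32 annually
Special assessment = $2,391.96 annually
Earthquake insurance = $997.68 annually
Yearly total = $10,003.32 + $2,391.96 + $997.68 = $13,392.96
Base monthly escrow = $13,392.96 / 12 = $1,116.08
Reserve = 2 × $1,116.08 = $2,232.16

$2,232.16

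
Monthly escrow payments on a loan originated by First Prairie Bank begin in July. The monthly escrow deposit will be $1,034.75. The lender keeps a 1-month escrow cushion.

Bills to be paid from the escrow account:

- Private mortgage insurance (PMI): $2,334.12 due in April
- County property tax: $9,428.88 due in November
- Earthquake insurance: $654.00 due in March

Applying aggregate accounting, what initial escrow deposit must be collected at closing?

Cushion = 1 × $1,034.75 = $1,034.75
Trial balance (start $0, +$1,034.75 each month, − disbursements):
  Jul: +$1,034.75 → $1,034.75
  Aug: +$1,034.75 → $2,069.50
  Sep: +$1,034.75 → $3,104.25
  Oct: +$1,034.75 → $4,139.00
  Nov: +$1,034.75 − $9,428.88 → -$4,255.13
  Dec: +$1,034.75 → -$3,220.38
  Jan: +$1,034.75 → -$2,185.63
  Feb: +$1,034.75 → -$1,150.88
  Mar: +$1,034.75 − $654.00 → -$770.13
  Apr: +$1,034.75 − $2,334.12 → -$2,069.50
  May: +$1,034.75 → -$1,034.75
  Jun: +$1,034.75 → $0.00
Lowest trial balance = -$4,255.13 (Nov)
Initial deposit = cushion − low point = $1,034.75 − (-$4,255.13) = $5,289.88

$5,289.88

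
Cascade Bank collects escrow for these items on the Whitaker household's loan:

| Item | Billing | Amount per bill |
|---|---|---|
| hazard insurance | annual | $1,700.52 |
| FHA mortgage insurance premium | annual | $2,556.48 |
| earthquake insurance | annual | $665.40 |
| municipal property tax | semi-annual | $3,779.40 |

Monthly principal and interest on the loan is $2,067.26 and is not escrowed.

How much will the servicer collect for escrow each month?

$1,040.10

Hazard insurance: $1,700.52 per year
FHA mortgage insurance premium: $2,556.48 per year
Earthquake insurance: $665.40 per year
Municipal property tax: $3,779.40 × 2 = $7,558.80 per year
Yearly total = $12,481.20
Monthly escrow = $12,481.20 ÷ 12 = $1,040.10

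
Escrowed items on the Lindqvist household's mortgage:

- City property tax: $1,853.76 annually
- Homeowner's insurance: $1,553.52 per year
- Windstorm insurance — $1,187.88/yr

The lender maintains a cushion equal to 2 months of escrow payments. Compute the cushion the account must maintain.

$765.86

City property tax = $1,853.76/yr
Homeowner's insurance = $1,553.52/yr
Windstorm insurance = $1,187.88/yr
Total per year = $1,853.76 + $1,553.52 + $1,187.88 = $4,595.16
Monthly escrow = $4,595.16 / 12 = $382.93
Cushion = 2 × $382.93 = $765.86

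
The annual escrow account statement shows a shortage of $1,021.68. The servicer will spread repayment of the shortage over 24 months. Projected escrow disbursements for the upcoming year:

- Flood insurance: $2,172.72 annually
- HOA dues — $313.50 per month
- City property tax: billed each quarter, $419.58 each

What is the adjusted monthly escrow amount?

$676.99

Flood insurance — $2,172.72 per year
HOA dues — $313.50 × 12 = $3,762.00 per year
City property tax — $419.58 × 4 = $1,678.32 per year
Total per year = $2,172.72 + $3,762.00 + $1,678.32 = $7,613.04
Per month = $7,613.04 ÷ 12 = $634.42
Shortage spread = $1,021.68 ÷ 24 = $42.57/mo
Adjusted monthly = $634.42 + $42.57 = $676.99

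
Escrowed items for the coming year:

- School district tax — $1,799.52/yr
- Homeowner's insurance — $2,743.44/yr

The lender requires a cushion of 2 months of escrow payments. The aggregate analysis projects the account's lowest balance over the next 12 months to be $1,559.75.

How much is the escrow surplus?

$802.59

School district tax = $1,799.52
Homeowner's insurance = $2,743.44
Total annual escrow = $1,799.52 + $2,743.44 = $4,542.96
Per month = $4,542.96 ÷ 12 = $378.58
Required cushion = 2 × $378.58 = $757.16
Excess over cushion: $1,559.75 − $757.16 = $802.59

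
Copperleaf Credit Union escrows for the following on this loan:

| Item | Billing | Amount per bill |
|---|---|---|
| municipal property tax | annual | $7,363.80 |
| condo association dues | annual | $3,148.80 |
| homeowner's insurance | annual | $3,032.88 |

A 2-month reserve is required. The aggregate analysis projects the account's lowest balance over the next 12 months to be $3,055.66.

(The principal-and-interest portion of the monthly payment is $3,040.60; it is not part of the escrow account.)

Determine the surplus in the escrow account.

$798.08

Municipal property tax: $7,363.80/yr
Condo association dues: $3,148.80/yr
Homeowner's insurance: $3,032.88/yr
Total per year = $7,363.80 + $3,148.80 + $3,032.88 = $13,545.48
Monthly = $13,545.48 ÷ 12 = $1,128.79
Required reserve = 2 × $1,128.79 = $2,257.58
Surplus = $3,055.66 − $2,257.58 = $798.08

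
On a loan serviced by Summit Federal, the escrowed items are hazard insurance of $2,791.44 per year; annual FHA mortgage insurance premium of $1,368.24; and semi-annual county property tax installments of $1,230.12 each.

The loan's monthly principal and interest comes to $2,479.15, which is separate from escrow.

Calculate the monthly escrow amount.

$551.66

Hazard insurance — $2,791.44/yr
FHA mortgage insurance premium — $1,368.24/yr
County property tax — $1,230.12 × 2 = $2,460.24/yr
Combined annual = $2,791.44 + $1,368.24 + $2,460.24 = $6,619.92
Base monthly escrow = $6,619.92 ÷ 12 = $551.66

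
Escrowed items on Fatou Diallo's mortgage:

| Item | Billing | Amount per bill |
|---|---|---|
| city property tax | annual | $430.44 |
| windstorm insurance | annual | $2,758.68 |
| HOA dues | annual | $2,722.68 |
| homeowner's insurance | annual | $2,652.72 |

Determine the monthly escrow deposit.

City property tax = $430.44
Windstorm insurance = $2,758.68
HOA dues = $2,722.68
Homeowner's insurance = $2,652.72
Total annual escrow = $8,564.52
Monthly escrow = $8,564.52 ÷ 12 = $713.71

$713.71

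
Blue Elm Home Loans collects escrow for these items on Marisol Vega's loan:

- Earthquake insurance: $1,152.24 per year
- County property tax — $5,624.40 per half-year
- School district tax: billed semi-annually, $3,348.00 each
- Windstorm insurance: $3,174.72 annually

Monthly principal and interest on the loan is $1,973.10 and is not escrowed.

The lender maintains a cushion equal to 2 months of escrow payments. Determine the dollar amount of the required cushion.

$3,711.96

Earthquake insurance: $1,152.24 per year
County property tax: $5,624.40 × 2 = $11,248.80 per year
School district tax: $3,348.00 × 2 = $6,696.00 per year
Windstorm insurance: $3,174.72 per year
Combined annual = $1,152.24 + $11,248.80 + $6,696.00 + $3,174.72 = $22,271.76
Base monthly escrow = $22,271.76 / 12 = $1,855.98
Required cushion = 2 × $1,855.98 = $3,711.96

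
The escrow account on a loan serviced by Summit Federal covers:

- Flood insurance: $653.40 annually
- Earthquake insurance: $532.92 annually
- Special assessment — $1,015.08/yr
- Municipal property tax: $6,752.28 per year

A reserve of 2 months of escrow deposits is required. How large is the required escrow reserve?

Flood insurance — $653.40 annually
Earthquake insurance — $532.92 annually
Special assessment — $1,015.08 annually
Municipal property tax — $6,752.28 annually
Combined annual = $8,953.68
Base monthly escrow = $8,953.68 ÷ 12 = $746.14
Reserve = 2 × $746.14 = $1,492.28

$1,492.28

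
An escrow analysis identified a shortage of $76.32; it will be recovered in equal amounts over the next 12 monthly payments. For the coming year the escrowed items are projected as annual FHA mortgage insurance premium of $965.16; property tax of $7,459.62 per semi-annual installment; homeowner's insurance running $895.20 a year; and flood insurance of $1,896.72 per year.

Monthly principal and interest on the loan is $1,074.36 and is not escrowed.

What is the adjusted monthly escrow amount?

$1,562.72

FHA mortgage insurance premium: $965.16/yr
Property tax: $7,459.62 × 2 = $14,919.24/yr
Homeowner's insurance: $895.20/yr
Flood insurance: $1,896.72/yr
Total annual escrow = $18,676.32
Per month = $18,676.32 / 12 = $1,556.36
Shortage per month = $76.32 ÷ 12 = $6.36
Adjusted monthly = $1,556.36 + $6.36 = $1,562.72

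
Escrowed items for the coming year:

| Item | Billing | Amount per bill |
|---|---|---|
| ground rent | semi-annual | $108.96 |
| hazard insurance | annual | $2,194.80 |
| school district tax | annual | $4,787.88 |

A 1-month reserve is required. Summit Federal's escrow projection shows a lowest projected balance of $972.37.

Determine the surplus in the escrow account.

$372.32

Ground rent: $108.96 × 2 = $217.92
Hazard insurance: $2,194.80
School district tax: $4,787.88
Total per year = $7,200.60
Monthly escrow = $7,200.60 / 12 = $600.05
Required cushion = 1 × $600.05 = $600.05
Surplus = $972.37 − $600.05 = $372.32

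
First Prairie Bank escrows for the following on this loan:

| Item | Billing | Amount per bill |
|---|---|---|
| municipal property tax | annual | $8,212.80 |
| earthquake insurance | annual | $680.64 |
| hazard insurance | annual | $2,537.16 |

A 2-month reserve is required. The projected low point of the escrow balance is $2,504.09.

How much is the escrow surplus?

Municipal property tax: $8,212.80
Earthquake insurance: $680.64
Hazard insurance: $2,537.16
Yearly total = $8,212.80 + $680.64 + $2,537.16 = $11,430.60
Monthly escrow = $11,430.60 ÷ 12 = $952.55
Cushion = 2 × $952.55 = $1,905.10
Excess over cushion: $2,504.09 − $1,905.10 = $598.99

$598.99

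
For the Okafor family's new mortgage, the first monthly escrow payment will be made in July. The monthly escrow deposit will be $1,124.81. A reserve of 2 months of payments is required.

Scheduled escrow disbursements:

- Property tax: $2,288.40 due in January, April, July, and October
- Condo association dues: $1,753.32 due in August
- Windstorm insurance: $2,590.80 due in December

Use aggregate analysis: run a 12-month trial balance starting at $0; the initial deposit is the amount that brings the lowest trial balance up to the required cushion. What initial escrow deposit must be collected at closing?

$5,585.27

Cushion = 2 × $1,124.81 = $2,249.62
Trial balance (start $0, +$1,124.81 each month, − disbursements):
  Jul: +$1,124.81 − $2,288.40 → -$1,163.59
  Aug: +$1,124.81 − $1,753.32 → -$1,792.10
  Sep: +$1,124.81 → -$667.29
  Oct: +$1,124.81 − $2,288.40 → -$1,830.88
  Nov: +$1,124.81 → -$706.07
  Dec: +$1,124.81 − $2,590.80 → -$2,172.06
  Jan: +$1,124.81 − $2,288.40 → -$3,335.65
  Feb: +$1,124.81 → -$2,210.84
  Mar: +$1,124.81 → -$1,086.03
  Apr: +$1,124.81 − $2,288.40 → -$2,249.62
  May: +$1,124.81 → -$1,124.81
  Jun: +$1,124.81 → $0.00
Lowest trial balance = -$3,335.65 (Jan)
Initial deposit = cushion − low point = $2,249.62 − (-$3,335.65) = $5,585.27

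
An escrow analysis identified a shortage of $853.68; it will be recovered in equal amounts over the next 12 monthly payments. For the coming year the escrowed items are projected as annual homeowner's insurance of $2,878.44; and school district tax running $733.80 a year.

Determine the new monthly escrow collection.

$372.16

Homeowner's insurance — $2,878.44/yr
School district tax — $733.80/yr
Annual escrow total = $3,612.24
Base monthly escrow = $3,612.24 ÷ 12 = $301.02
Monthly shortage recovery: $853.68 / 12 = $71.14
New monthly escrow = $301.02 + $71.14 = $372.16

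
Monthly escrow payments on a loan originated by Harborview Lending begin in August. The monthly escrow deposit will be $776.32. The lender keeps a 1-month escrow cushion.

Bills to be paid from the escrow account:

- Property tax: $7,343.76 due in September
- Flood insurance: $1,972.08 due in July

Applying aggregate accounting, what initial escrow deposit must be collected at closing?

$6,567.44

Cushion = 1 × $776.32 = $776.32
Trial balance (start $0, +$776.32 each month, − disbursements):
  Aug: +$776.32 → $776.32
  Sep: +$776.32 − $7,343.76 → -$5,791.12
  Oct: +$776.32 → -$5,014.80
  Nov: +$776.32 → -$4,238.48
  Dec: +$776.32 → -$3,462.16
  Jan: +$776.32 → -$2,685.84
  Feb: +$776.32 → -$1,909.52
  Mar: +$776.32 → -$1,133.20
  Apr: +$776.32 → -$356.88
  May: +$776.32 → $419.44
  Jun: +$776.32 → $1,195.76
  Jul: +$776.32 − $1,972.08 → $0.00
Lowest trial balance = -$5,791.12 (Sep)
Initial deposit = cushion − low point = $776.32 − (-$5,791.12) = $6,567.44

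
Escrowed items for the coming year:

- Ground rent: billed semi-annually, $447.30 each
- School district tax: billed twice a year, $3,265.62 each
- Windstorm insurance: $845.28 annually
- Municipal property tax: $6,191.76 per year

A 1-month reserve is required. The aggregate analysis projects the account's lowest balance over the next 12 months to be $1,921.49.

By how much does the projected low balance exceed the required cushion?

$716.25

Ground rent = $447.30 × 2 = $894.60
School district tax = $3,265.62 × 2 = $6,531.24
Windstorm insurance = $845.28
Municipal property tax = $6,191.76
Total annual escrow = $894.60 + $6,531.24 + $845.28 + $6,191.76 = $14,462.88
Monthly = $14,462.88 ÷ 12 = $1,205.24
Required reserve = 1 × $1,205.24 = $1,205.24
Excess over cushion: $1,921.49 − $1,205.24 = $716.25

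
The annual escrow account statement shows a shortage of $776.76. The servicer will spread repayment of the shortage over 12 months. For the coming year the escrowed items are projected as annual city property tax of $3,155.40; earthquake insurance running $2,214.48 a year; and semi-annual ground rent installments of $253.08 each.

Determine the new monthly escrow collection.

City property tax — $3,155.40
Earthquake insurance — $2,214.48
Ground rent — $253.08 × 2 = $506.16
Total per year = $3,155.40 + $2,214.48 + $506.16 = $5,876.04
Per month = $5,876.04 ÷ 12 = $489.67
Monthly shortage recovery: $776.76 / 12 = $64.73
Adjusted monthly = $489.67 + $64.73 = $554.40

$554.40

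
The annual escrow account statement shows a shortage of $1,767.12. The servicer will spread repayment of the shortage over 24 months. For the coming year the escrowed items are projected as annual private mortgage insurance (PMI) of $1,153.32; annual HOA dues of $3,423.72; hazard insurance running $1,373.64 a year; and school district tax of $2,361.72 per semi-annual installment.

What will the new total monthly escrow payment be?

Private mortgage insurance (PMI): $1,153.32 annually
HOA dues: $3,423.72 annually
Hazard insurance: $1,373.64 annually
School district tax: $2,361.72 × 2 = $4,723.44 annually
Total annual escrow = $1,153.32 + $3,423.72 + $1,373.64 + $4,723.44 = $10,674.12
Base monthly escrow = $10,674.12 ÷ 12 = $889.51
Shortage spread = $1,767.12 ÷ 24 = $73.63/mo
Adjusted monthly = $889.51 + $73.63 = $963.14

$963.14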